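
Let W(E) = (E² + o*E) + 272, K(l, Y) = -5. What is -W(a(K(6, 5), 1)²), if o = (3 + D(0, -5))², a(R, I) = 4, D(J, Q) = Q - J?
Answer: -592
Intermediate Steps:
o = 4 (o = (3 + (-5 - 1*0))² = (3 + (-5 + 0))² = (3 - 5)² = (-2)² = 4)
W(E) = 272 + E² + 4*E (W(E) = (E² + 4*E) + 272 = 272 + E² + 4*E)
-W(a(K(6, 5), 1)²) = -(272 + (4²)² + 4*4²) = -(272 + 16² + 4*16) = -(272 + 256 + 64) = -1*592 = -592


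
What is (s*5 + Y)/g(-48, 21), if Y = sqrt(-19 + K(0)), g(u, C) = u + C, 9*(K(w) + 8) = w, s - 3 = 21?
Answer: -40/9 - I*sqrt(3)/9 ≈ -4.4444 - 0.19245*I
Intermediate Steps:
s = 24 (s = 3 + 21 = 24)
K(w) = -8 + w/9
g(u, C) = C + u
Y = 3*I*sqrt(3) (Y = sqrt(-19 + (-8 + (1/9)*0)) = sqrt(-19 + (-8 + 0)) = sqrt(-19 - 8) = sqrt(-27) = 3*I*sqrt(3) ≈ 5.1962*I)
(s*5 + Y)/g(-48, 21) = (24*5 + 3*I*sqrt(3))/(21 - 48) = (120 + 3*I*sqrt(3))/(-27) = (120 + 3*I*sqrt(3))*(-1/27) = -40/9 - I*sqrt(3)/9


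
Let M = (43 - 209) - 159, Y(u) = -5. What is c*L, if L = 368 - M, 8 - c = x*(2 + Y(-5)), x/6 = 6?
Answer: 80388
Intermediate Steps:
x = 36 (x = 6*6 = 36)
M = -325 (M = -166 - 159 = -325)
c = 116 (c = 8 - 36*(2 - 5) = 8 - 36*(-3) = 8 - 1*(-108) = 8 + 108 = 116)
L = 693 (L = 368 - 1*(-325) = 368 + 325 = 693)
c*L = 116*693 = 80388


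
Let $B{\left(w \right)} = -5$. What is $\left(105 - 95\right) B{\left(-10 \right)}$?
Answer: $-50$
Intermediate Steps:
$\left(105 - 95\right) B{\left(-10 \right)} = \left(105 - 95\right) \left(-5\right) = 10 \left(-5\right) = -50$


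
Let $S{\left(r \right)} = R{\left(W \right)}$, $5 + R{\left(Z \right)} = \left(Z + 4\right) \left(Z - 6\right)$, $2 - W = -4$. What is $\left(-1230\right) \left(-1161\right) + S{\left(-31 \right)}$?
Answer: $1428025$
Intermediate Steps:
$W = 6$ ($W = 2 - -4 = 2 + 4 = 6$)
$R{\left(Z \right)} = -5 + \left(-6 + Z\right) \left(4 + Z\right)$ ($R{\left(Z \right)} = -5 + \left(Z + 4\right) \left(Z - 6\right) = -5 + \left(4 + Z\right) \left(-6 + Z\right) = -5 + \left(-6 + Z\right) \left(4 + Z\right)$)
$S{\left(r \right)} = -5$ ($S{\left(r \right)} = -29 + 6^{2} - 12 = -29 + 36 - 12 = -5$)
$\left(-1230\right) \left(-1161\right) + S{\left(-31 \right)} = \left(-1230\right) \left(-1161\right) - 5 = 1428030 - 5 = 1428025$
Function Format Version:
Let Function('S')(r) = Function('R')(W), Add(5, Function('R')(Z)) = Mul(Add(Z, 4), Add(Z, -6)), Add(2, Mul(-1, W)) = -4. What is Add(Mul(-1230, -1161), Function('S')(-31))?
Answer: 1428025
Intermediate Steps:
W = 6 (W = Add(2, Mul(-1, -4)) = Add(2, 4) = 6)
Function('R')(Z) = Add(-5, Mul(Add(-6, Z), Add(4, Z))) (Function('R')(Z) = Add(-5, Mul(Add(Z, 4), Add(Z, -6))) = Add(-5, Mul(Add(4, Z), Add(-6, Z))) = Add(-5, Mul(Add(-6, Z), Add(4, Z))))
Function('S')(r) = -5 (Function('S')(r) = Add(-29, Pow(6, 2), Mul(-2, 6)) = Add(-29, 36, -12) = -5)
Add(Mul(-1230, -1161), Function('S')(-31)) = Add(Mul(-1230, -1161), -5) = Add(1428030, -5) = 1428025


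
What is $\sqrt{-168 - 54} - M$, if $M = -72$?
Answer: $72 + i \sqrt{222} \approx 72.0 + 14.9 i$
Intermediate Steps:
$\sqrt{-168 - 54} - M = \sqrt{-168 - 54} - -72 = \sqrt{-222} + 72 = i \sqrt{222} + 72 = 72 + i \sqrt{222}$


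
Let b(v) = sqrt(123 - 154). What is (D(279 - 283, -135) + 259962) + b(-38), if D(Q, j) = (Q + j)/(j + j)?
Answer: 70189879/270 + I*sqrt(31) ≈ 2.5996e+5 + 5.5678*I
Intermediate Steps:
b(v) = I*sqrt(31) (b(v) = sqrt(-31) = I*sqrt(31))
D(Q, j) = (Q + j)/(2*j) (D(Q, j) = (Q + j)/((2*j)) = (Q + j)*(1/(2*j)) = (Q + j)/(2*j))
(D(279 - 283, -135) + 259962) + b(-38) = ((1/2)*((279 - 283) - 135)/(-135) + 259962) + I*sqrt(31) = ((1/2)*(-1/135)*(-4 - 135) + 259962) + I*sqrt(31) = ((1/2)*(-1/135)*(-139) + 259962) + I*sqrt(31) = (139/270 + 259962) + I*sqrt(31) = 70189879/270 + I*sqrt(31)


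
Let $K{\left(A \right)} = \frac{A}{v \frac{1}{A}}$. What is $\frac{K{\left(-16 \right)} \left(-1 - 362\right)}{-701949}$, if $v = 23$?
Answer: $\frac{30976}{5381609} \approx 0.0057559$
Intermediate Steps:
$K{\left(A \right)} = \frac{A^{2}}{23}$ ($K{\left(A \right)} = \frac{A}{23 \frac{1}{A}} = A \frac{A}{23} = \frac{A^{2}}{23}$)
$\frac{K{\left(-16 \right)} \left(-1 - 362\right)}{-701949} = \frac{\frac{\left(-16\right)^{2}}{23} \left(-1 - 362\right)}{-701949} = \frac{1}{23} \cdot 256 \left(-363\right) \left(- \frac{1}{701949}\right) = \frac{256}{23} \left(-363\right) \left(- \frac{1}{701949}\right) = \left(- \frac{92928}{23}\right) \left(- \frac{1}{701949}\right) = \frac{30976}{5381609}$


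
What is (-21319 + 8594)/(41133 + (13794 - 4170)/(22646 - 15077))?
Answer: -32105175/103781767 ≈ -0.30935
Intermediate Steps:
(-21319 + 8594)/(41133 + (13794 - 4170)/(22646 - 15077)) = -12725/(41133 + 9624/7569) = -12725/(41133 + 9624*(1/7569)) = -12725/(41133 + 3208/2523) = -12725/103781767/2523 = -12725*2523/103781767 = -32105175/103781767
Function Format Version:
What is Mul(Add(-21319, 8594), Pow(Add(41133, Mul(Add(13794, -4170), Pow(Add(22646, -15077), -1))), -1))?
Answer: Rational(-32105175, 103781767) ≈ -0.30935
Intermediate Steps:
Mul(Add(-21319, 8594), Pow(Add(41133, Mul(Add(13794, -4170), Pow(Add(22646, -15077), -1))), -1)) = Mul(-12725, Pow(Add(41133, Mul(9624, Pow(7569, -1))), -1)) = Mul(-12725, Pow(Add(41133, Mul(9624, Rational(1, 7569))), -1)) = Mul(-12725, Pow(Add(41133, Rational(3208, 2523)), -1)) = Mul(-12725, Pow(Rational(103781767, 2523), -1)) = Mul(-12725, Rational(2523, 103781767)) = Rational(-32105175, 103781767)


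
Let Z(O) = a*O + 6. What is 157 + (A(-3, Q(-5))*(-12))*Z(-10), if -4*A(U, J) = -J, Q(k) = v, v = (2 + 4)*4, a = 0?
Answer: -275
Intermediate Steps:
v = 24 (v = 6*4 = 24)
Q(k) = 24
Z(O) = 6 (Z(O) = 0*O + 6 = 0 + 6 = 6)
A(U, J) = J/4 (A(U, J) = -(-1)*J/4 = J/4)
157 + (A(-3, Q(-5))*(-12))*Z(-10) = 157 + (((¼)*24)*(-12))*6 = 157 + (6*(-12))*6 = 157 - 72*6 = 157 - 432 = -275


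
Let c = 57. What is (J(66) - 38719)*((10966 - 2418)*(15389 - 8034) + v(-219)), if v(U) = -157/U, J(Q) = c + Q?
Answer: -531414754302532/219 ≈ -2.4266e+12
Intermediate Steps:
J(Q) = 57 + Q
(J(66) - 38719)*((10966 - 2418)*(15389 - 8034) + v(-219)) = ((57 + 66) - 38719)*((10966 - 2418)*(15389 - 8034) - 157/(-219)) = (123 - 38719)*(8548*7355 - 157*(-1/219)) = -38596*(62870540 + 157/219) = -38596*13768648417/219 = -531414754302532/219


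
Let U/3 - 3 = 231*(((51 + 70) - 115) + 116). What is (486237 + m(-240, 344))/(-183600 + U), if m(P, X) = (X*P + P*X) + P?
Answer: -35653/11005 ≈ -3.2397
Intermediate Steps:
m(P, X) = P + 2*P*X (m(P, X) = (P*X + P*X) + P = 2*P*X + P = P + 2*P*X)
U = 84555 (U = 9 + 3*(231*(((51 + 70) - 115) + 116)) = 9 + 3*(231*((121 - 115) + 116)) = 9 + 3*(231*(6 + 116)) = 9 + 3*(231*122) = 9 + 3*28182 = 9 + 84546 = 84555)
(486237 + m(-240, 344))/(-183600 + U) = (486237 - 240*(1 + 2*344))/(-183600 + 84555) = (486237 - 240*(1 + 688))/(-99045) = (486237 - 240*689)*(-1/99045) = (486237 - 165360)*(-1/99045) = 320877*(-1/99045) = -35653/11005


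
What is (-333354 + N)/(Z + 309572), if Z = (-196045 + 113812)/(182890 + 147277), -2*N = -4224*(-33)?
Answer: -133073809350/102210376291 ≈ -1.3020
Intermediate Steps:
N = -69696 (N = -(-2112)*(-33) = -½*139392 = -69696)
Z = -82233/330167 ≈ -0.24906
(-333354 + N)/(Z + 309572) = (-333354 - 69696)/(-82233/330167 + 309572) = -403050/102210376291/330167 = -403050*330167/102210376291 = -133073809350/102210376291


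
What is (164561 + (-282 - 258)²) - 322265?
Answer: 133896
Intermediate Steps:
(164561 + (-282 - 258)²) - 322265 = (164561 + (-540)²) - 322265 = (164561 + 291600) - 322265 = 456161 - 322265 = 133896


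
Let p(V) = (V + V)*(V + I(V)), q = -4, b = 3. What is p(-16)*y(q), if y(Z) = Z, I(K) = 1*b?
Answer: -1664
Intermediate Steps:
I(K) = 3 (I(K) = 1*3 = 3)
p(V) = 2*V*(3 + V) (p(V) = (V + V)*(V + 3) = (2*V)*(3 + V) = 2*V*(3 + V))
p(-16)*y(q) = (2*(-16)*(3 - 16))*(-4) = (2*(-16)*(-13))*(-4) = 416*(-4) = -1664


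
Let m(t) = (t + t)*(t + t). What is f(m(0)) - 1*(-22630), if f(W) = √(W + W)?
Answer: 22630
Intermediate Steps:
m(t) = 4*t² (m(t) = (2*t)*(2*t) = 4*t²)
f(W) = √2*√W (f(W) = √(2*W) = √2*√W)
f(m(0)) - 1*(-22630) = √2*√(4*0²) - 1*(-22630) = √2*√(4*0) + 22630 = √2*√0 + 22630 = √2*0 + 22630 = 0 + 22630 = 22630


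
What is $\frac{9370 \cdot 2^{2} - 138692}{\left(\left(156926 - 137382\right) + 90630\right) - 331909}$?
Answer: $\frac{101212}{221735} \approx 0.45645$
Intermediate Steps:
$\frac{9370 \cdot 2^{2} - 138692}{\left(\left(156926 - 137382\right) + 90630\right) - 331909} = \frac{9370 \cdot 4 - 138692}{\left(19544 + 90630\right) - 331909} = \frac{37480 - 138692}{110174 - 331909} = - \frac{101212}{-221735} = \left(-101212\right) \left(- \frac{1}{221735}\right) = \frac{101212}{221735}$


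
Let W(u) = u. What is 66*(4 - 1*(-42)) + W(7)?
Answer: 3043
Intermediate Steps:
66*(4 - 1*(-42)) + W(7) = 66*(4 - 1*(-42)) + 7 = 66*(4 + 42) + 7 = 66*46 + 7 = 3036 + 7 = 3043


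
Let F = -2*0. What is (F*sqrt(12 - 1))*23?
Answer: 0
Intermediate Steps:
F = 0
(F*sqrt(12 - 1))*23 = (0*sqrt(12 - 1))*23 = (0*sqrt(11))*23 = 0*23 = 0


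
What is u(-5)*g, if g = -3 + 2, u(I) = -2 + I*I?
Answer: -23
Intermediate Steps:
u(I) = -2 + I**2
g = -1
u(-5)*g = (-2 + (-5)**2)*(-1) = (-2 + 25)*(-1) = 23*(-1) = -23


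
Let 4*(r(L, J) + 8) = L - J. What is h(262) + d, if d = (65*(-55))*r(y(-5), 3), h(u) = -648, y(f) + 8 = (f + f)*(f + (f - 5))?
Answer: -385117/4 ≈ -96279.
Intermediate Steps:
y(f) = -8 + 2*f*(-5 + 2*f) (y(f) = -8 + (f + f)*(f + (f - 5)) = -8 + (2*f)*(f + (-5 + f)) = -8 + (2*f)*(-5 + 2*f) = -8 + 2*f*(-5 + 2*f))
r(L, J) = -8 - J/4 + L/4 (r(L, J) = -8 + (L - J)/4 = -8 + (-J/4 + L/4) = -8 - J/4 + L/4)
d = -382525/4 (d = (65*(-55))*(-8 - ¼*3 + (-8 - 10*(-5) + 4*(-5)²)/4) = -3575*(-8 - ¾ + (-8 + 50 + 4*25)/4) = -3575*(-8 - ¾ + (-8 + 50 + 100)/4) = -3575*(-8 - ¾ + (¼)*142) = -3575*(-8 - ¾ + 71/2) = -3575*107/4 = -382525/4 ≈ -95631.)
h(262) + d = -648 - 382525/4 = -385117/4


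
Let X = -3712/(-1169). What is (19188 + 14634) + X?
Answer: 39541630/1169 ≈ 33825.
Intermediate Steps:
X = 3712/1169 (X = -3712*(-1/1169) = 3712/1169 ≈ 3.1754)
(19188 + 14634) + X = (19188 + 14634) + 3712/1169 = 33822 + 3712/1169 = 39541630/1169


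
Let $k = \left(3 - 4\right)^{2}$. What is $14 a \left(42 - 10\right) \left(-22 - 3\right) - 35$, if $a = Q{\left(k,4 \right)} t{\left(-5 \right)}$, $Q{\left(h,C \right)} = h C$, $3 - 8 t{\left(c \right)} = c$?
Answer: $-44835$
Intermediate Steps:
$t{\left(c \right)} = \frac{3}{8} - \frac{c}{8}$
$k = 1$ ($k = \left(-1\right)^{2} = 1$)
$Q{\left(h,C \right)} = C h$
$a = 4$ ($a = 4 \cdot 1 \left(\frac{3}{8} - - \frac{5}{8}\right) = 4 \left(\frac{3}{8} + \frac{5}{8}\right) = 4 \cdot 1 = 4$)
$14 a \left(42 - 10\right) \left(-22 - 3\right) - 35 = 14 \cdot 4 \left(42 - 10\right) \left(-22 - 3\right) - 35 = 56 \cdot 32 \left(-25\right) - 35 = 56 \left(-800\right) - 35 = -44800 - 35 = -44835$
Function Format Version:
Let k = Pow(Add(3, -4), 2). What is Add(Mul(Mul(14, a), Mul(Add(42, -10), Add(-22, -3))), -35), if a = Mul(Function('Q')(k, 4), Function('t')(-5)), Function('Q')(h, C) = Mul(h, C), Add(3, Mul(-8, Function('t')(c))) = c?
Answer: -44835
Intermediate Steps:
Function('t')(c) = Add(Rational(3, 8), Mul(Rational(-1, 8), c))
k = 1 (k = Pow(-1, 2) = 1)
Function('Q')(h, C) = Mul(C, h)
a = 4 (a = Mul(Mul(4, 1), Add(Rational(3, 8), Mul(Rational(-1, 8), -5))) = Mul(4, Add(Rational(3, 8), Rational(5, 8))) = Mul(4, 1) = 4)
Add(Mul(Mul(14, a), Mul(Add(42, -10), Add(-22, -3))), -35) = Add(Mul(Mul(14, 4), Mul(Add(42, -10), Add(-22, -3))), -35) = Add(Mul(56, Mul(32, -25)), -35) = Add(Mul(56, -800), -35) = Add(-44800, -35) = -44835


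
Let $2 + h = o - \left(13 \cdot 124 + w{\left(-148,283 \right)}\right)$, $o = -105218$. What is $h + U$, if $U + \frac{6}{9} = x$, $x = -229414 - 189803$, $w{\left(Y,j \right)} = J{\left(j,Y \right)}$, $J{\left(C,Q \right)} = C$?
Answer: $- \frac{1578998}{3} \approx -5.2633 \cdot 10^{5}$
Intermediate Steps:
$w{\left(Y,j \right)} = j$
$x = -419217$ ($x = -229414 - 189803 = -419217$)
$U = - \frac{1257653}{3}$ ($U = - \frac{2}{3} - 419217 = - \frac{1257653}{3} \approx -4.1922 \cdot 10^{5}$)
$h = -107115$ ($h = -2 - \left(105501 + 1612\right) = -2 - 107113 = -107115$)
$h + U = -107115 - \frac{1257653}{3} = - \frac{1578998}{3}$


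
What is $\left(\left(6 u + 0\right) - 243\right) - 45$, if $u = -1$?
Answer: $-294$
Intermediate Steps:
$\left(\left(6 u + 0\right) - 243\right) - 45 = \left(\left(6 \left(-1\right) + 0\right) - 243\right) - 45 = \left(\left(-6 + 0\right) - 243\right) - 45 = \left(-6 - 243\right) - 45 = -249 - 45 = -294$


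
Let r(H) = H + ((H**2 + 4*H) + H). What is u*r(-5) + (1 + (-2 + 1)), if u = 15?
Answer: -75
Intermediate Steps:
r(H) = H**2 + 6*H (r(H) = H + (H**2 + 5*H) = H**2 + 6*H)
u*r(-5) + (1 + (-2 + 1)) = 15*(-5*(6 - 5)) + (1 + (-2 + 1)) = 15*(-5*1) + (1 - 1) = 15*(-5) + 0 = -75 + 0 = -75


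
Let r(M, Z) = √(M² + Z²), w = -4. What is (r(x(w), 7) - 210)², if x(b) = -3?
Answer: (210 - √58)² ≈ 40959.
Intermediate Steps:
(r(x(w), 7) - 210)² = (√((-3)² + 7²) - 210)² = (√(9 + 49) - 210)² = (√58 - 210)² = (-210 + √58)²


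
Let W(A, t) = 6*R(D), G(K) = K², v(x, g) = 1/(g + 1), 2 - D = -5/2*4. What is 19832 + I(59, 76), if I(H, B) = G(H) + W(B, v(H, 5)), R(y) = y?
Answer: 23385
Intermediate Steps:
D = 12 (D = 2 - (-5/2)*4 = 2 - (-5*½)*4 = 2 - (-5)*4/2 = 2 - 1*(-10) = 2 + 10 = 12)
v(x, g) = 1/(1 + g)
W(A, t) = 72 (W(A, t) = 6*12 = 72)
I(H, B) = 72 + H² (I(H, B) = H² + 72 = 72 + H²)
19832 + I(59, 76) = 19832 + (72 + 59²) = 19832 + (72 + 3481) = 19832 + 3553 = 23385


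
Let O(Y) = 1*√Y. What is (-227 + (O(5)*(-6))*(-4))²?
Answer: 54409 - 10896*√5 ≈ 30045.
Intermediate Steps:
O(Y) = √Y
(-227 + (O(5)*(-6))*(-4))² = (-227 + (√5*(-6))*(-4))² = (-227 - 6*√5*(-4))² = (-227 + 24*√5)²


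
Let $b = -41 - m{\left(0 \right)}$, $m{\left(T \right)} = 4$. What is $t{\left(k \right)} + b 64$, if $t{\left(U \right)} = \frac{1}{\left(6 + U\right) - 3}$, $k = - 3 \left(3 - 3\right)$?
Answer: $- \frac{8639}{3} \approx -2879.7$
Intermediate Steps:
$k = 0$ ($k = \left(-3\right) 0 = 0$)
$b = -45$ ($b = -41 - 4 = -45$)
$t{\left(U \right)} = \frac{1}{3 + U}$
$t{\left(k \right)} + b 64 = \frac{1}{3 + 0} - 2880 = \frac{1}{3} - 2880 = - \frac{8639}{3}$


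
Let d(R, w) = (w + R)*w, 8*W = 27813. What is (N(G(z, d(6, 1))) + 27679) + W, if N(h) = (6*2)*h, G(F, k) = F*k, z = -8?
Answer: 243869/8 ≈ 30484.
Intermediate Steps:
W = 27813/8 (W = (⅛)*27813 = 27813/8 ≈ 3476.6)
d(R, w) = w*(R + w) (d(R, w) = (R + w)*w = w*(R + w))
N(h) = 12*h
(N(G(z, d(6, 1))) + 27679) + W = (12*(-8*(6 + 1)) + 27679) + 27813/8 = (12*(-8*7) + 27679) + 27813/8 = (12*(-56) + 27679) + 27813/8 = (-672 + 27679) + 27813/8 = 27007 + 27813/8 = 243869/8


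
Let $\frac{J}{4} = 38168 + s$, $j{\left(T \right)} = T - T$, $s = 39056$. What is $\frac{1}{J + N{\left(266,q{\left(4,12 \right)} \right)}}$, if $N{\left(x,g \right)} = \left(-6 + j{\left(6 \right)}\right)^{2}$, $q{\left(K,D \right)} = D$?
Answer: $\frac{1}{308932} \approx 3.237 \cdot 10^{-6}$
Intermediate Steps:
$j{\left(T \right)} = 0$
$J = 308896$ ($J = 4 \left(38168 + 39056\right) = 4 \cdot 77224 = 308896$)
$N{\left(x,g \right)} = 36$ ($N{\left(x,g \right)} = \left(-6 + 0\right)^{2} = \left(-6\right)^{2} = 36$)
$\frac{1}{J + N{\left(266,q{\left(4,12 \right)} \right)}} = \frac{1}{308896 + 36} = \frac{1}{308932}$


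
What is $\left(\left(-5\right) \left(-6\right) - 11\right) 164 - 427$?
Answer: $2689$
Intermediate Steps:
$\left(\left(-5\right) \left(-6\right) - 11\right) 164 - 427 = \left(30 - 11\right) 164 - 427 = 19 \cdot 164 - 427 = 3116 - 427 = 2689$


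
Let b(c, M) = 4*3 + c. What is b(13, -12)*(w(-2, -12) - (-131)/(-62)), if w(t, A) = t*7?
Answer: -24975/62 ≈ -402.82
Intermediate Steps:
b(c, M) = 12 + c
w(t, A) = 7*t
b(13, -12)*(w(-2, -12) - (-131)/(-62)) = (12 + 13)*(7*(-2) - (-131)/(-62)) = 25*(-14 - (-131)*(-1)/62) = 25*(-14 - 1*131/62) = 25*(-14 - 131/62) = 25*(-999/62) = -24975/62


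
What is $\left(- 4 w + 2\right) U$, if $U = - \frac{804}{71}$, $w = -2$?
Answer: $- \frac{8040}{71} \approx -113.24$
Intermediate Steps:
$U = - \frac{804}{71}$ ($U = \left(-804\right) \frac{1}{71} = - \frac{804}{71} \approx -11.324$)
$\left(- 4 w + 2\right) U = \left(\left(-4\right) \left(-2\right) + 2\right) \left(- \frac{804}{71}\right) = \left(8 + 2\right) \left(- \frac{804}{71}\right) = 10 \left(- \frac{804}{71}\right) = - \frac{8040}{71}$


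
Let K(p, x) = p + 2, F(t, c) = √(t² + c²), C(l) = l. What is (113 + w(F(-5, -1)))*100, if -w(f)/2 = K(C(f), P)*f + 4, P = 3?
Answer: 5300 - 400*√26 ≈ 3260.4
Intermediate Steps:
F(t, c) = √(c² + t²)
K(p, x) = 2 + p
w(f) = -8 - 2*f*(2 + f) (w(f) = -2*((2 + f)*f + 4) = -2*(f*(2 + f) + 4) = -2*(4 + f*(2 + f)) = -8 - 2*f*(2 + f))
(113 + w(F(-5, -1)))*100 = (113 + (-8 - 2*√((-1)² + (-5)²)*(2 + √((-1)² + (-5)²))))*100 = (113 + (-8 - 2*√(1 + 25)*(2 + √(1 + 25))))*100 = (113 + (-8 - 2*√26*(2 + √26)))*100 = (105 - 2*√26*(2 + √26))*100 = 10500 - 200*√26*(2 + √26)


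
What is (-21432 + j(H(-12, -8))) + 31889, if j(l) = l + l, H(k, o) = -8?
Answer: 10441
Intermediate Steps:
j(l) = 2*l
(-21432 + j(H(-12, -8))) + 31889 = (-21432 + 2*(-8)) + 31889 = (-21432 - 16) + 31889 = -21448 + 31889 = 10441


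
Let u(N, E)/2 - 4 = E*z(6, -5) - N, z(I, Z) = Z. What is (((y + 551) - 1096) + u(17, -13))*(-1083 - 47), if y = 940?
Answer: -563870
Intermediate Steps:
u(N, E) = 8 - 10*E - 2*N (u(N, E) = 8 + 2*(E*(-5) - N) = 8 + 2*(-5*E - N) = 8 + 2*(-N - 5*E) = 8 + (-10*E - 2*N) = 8 - 10*E - 2*N)
(((y + 551) - 1096) + u(17, -13))*(-1083 - 47) = (((940 + 551) - 1096) + (8 - 10*(-13) - 2*17))*(-1083 - 47) = ((1491 - 1096) + (8 + 130 - 34))*(-1130) = (395 + 104)*(-1130) = 499*(-1130) = -563870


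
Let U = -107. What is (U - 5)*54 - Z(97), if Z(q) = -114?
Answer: -5934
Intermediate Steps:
(U - 5)*54 - Z(97) = (-107 - 5)*54 - 1*(-114) = -112*54 + 114 = -6048 + 114 = -5934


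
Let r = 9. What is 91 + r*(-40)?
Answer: -269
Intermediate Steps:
91 + r*(-40) = 91 + 9*(-40) = 91 - 360 = -269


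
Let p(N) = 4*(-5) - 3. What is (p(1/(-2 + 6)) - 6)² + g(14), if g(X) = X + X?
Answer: 869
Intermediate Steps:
g(X) = 2*X
p(N) = -23 (p(N) = -20 - 3 = -23)
(p(1/(-2 + 6)) - 6)² + g(14) = (-23 - 6)² + 2*14 = (-29)² + 28 = 841 + 28 = 869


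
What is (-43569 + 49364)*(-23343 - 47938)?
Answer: -413073395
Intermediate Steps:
(-43569 + 49364)*(-23343 - 47938) = 5795*(-71281) = -413073395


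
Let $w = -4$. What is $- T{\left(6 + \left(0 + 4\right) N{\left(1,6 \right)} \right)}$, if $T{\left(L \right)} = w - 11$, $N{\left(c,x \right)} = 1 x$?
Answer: $15$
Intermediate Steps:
$N{\left(c,x \right)} = x$
$T{\left(L \right)} = -15$ ($T{\left(L \right)} = -4 - 11 = -15$)
$- T{\left(6 + \left(0 + 4\right) N{\left(1,6 \right)} \right)} = \left(-1\right) \left(-15\right) = 15$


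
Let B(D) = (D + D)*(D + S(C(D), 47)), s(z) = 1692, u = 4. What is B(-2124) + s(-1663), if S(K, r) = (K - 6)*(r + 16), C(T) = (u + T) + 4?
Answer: 576922572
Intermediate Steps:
C(T) = 8 + T (C(T) = (4 + T) + 4 = 8 + T)
S(K, r) = (-6 + K)*(16 + r)
B(D) = 2*D*(126 + 64*D) (B(D) = (D + D)*(D + (-96 - 6*47 + 16*(8 + D) + (8 + D)*47)) = (2*D)*(D + (-96 - 282 + (128 + 16*D) + (376 + 47*D))) = (2*D)*(D + (126 + 63*D)) = (2*D)*(126 + 64*D) = 2*D*(126 + 64*D))
B(-2124) + s(-1663) = 4*(-2124)*(63 + 32*(-2124)) + 1692 = 4*(-2124)*(63 - 67968) + 1692 = 4*(-2124)*(-67905) + 1692 = 576920880 + 1692 = 576922572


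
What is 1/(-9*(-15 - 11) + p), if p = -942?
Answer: -1/708 ≈ -0.0014124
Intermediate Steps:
1/(-9*(-15 - 11) + p) = 1/(-9*(-15 - 11) - 942) = 1/(-9*(-26) - 942) = 1/(234 - 942) = 1/(-708) = -1/708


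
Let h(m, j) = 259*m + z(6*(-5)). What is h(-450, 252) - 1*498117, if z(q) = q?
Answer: -614697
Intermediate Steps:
h(m, j) = -30 + 259*m (h(m, j) = 259*m + 6*(-5) = 259*m - 30 = -30 + 259*m)
h(-450, 252) - 1*498117 = (-30 + 259*(-450)) - 1*498117 = (-30 - 116550) - 498117 = -116580 - 498117 = -614697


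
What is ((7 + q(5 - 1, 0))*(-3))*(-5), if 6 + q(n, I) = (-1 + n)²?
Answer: 150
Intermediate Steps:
q(n, I) = -6 + (-1 + n)²
((7 + q(5 - 1, 0))*(-3))*(-5) = ((7 + (-6 + (-1 + (5 - 1))²))*(-3))*(-5) = ((7 + (-6 + (-1 + 4)²))*(-3))*(-5) = ((7 + (-6 + 3²))*(-3))*(-5) = ((7 + (-6 + 9))*(-3))*(-5) = ((7 + 3)*(-3))*(-5) = (10*(-3))*(-5) = -30*(-5) = 150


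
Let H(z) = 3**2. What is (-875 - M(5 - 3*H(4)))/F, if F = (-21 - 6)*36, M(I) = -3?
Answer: 218/243 ≈ 0.89712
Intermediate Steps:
H(z) = 9
F = -972 (F = -27*36 = -972)
(-875 - M(5 - 3*H(4)))/F = (-875 - 1*(-3))/(-972) = (-875 + 3)*(-1/972) = -872*(-1/972) = 218/243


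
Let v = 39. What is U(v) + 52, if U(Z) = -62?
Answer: -10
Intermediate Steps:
U(v) + 52 = -62 + 52 = -10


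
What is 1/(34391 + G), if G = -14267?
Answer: 1/20124 ≈ 4.9692e-5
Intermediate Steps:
1/(34391 + G) = 1/(34391 - 14267) = 1/20124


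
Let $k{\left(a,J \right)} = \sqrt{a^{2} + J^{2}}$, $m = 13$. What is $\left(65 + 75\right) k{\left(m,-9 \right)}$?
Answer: $700 \sqrt{10} \approx 2213.6$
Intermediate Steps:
$k{\left(a,J \right)} = \sqrt{J^{2} + a^{2}}$
$\left(65 + 75\right) k{\left(m,-9 \right)} = \left(65 + 75\right) \sqrt{\left(-9\right)^{2} + 13^{2}} = 140 \sqrt{81 + 169} = 140 \sqrt{250} = 140 \cdot 5 \sqrt{10} = 700 \sqrt{10}$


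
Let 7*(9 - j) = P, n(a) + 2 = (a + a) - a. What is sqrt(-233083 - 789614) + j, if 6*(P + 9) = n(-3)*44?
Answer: 326/21 + 3*I*sqrt(113633) ≈ 15.524 + 1011.3*I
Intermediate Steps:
n(a) = -2 + a (n(a) = -2 + ((a + a) - a) = -2 + (2*a - a) = -2 + a)
P = -137/3 (P = -9 + ((-2 - 3)*44)/6 = -9 + (-5*44)/6 = -9 + (1/6)*(-220) = -9 - 110/3 = -137/3 ≈ -45.667)
j = 326/21 (j = 9 - 1/7*(-137/3) = 9 + 137/21 = 326/21 ≈ 15.524)
sqrt(-233083 - 789614) + j = sqrt(-233083 - 789614) + 326/21 = sqrt(-1022697) + 326/21 = 3*I*sqrt(113633) + 326/21 = 326/21 + 3*I*sqrt(113633)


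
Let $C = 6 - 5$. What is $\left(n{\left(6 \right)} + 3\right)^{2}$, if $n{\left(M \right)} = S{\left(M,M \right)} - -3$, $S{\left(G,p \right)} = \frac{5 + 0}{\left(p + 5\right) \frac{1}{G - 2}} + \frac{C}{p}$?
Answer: $\frac{277729}{4356} \approx 63.758$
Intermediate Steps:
$C = 1$ ($C = 6 - 5 = 1$)
$S{\left(G,p \right)} = \frac{1}{p} + \frac{5 \left(-2 + G\right)}{5 + p}$ ($S{\left(G,p \right)} = \frac{5 + 0}{\left(p + 5\right) \frac{1}{G - 2}} + 1 \frac{1}{p} = \frac{5}{\left(5 + p\right) \frac{1}{-2 + G}} + \frac{1}{p} = \frac{5}{\frac{1}{-2 + G} \left(5 + p\right)} + \frac{1}{p} = 5 \frac{-2 + G}{5 + p} + \frac{1}{p} = \frac{5 \left(-2 + G\right)}{5 + p} + \frac{1}{p} = \frac{1}{p} + \frac{5 \left(-2 + G\right)}{5 + p}$)
$n{\left(M \right)} = 3 + \frac{5 - 9 M + 5 M^{2}}{M \left(5 + M\right)}$ ($n{\left(M \right)} = \frac{5 - 9 M + 5 M M}{M \left(5 + M\right)} - -3 = \frac{5 - 9 M + 5 M^{2}}{M \left(5 + M\right)} + 3 = 3 + \frac{5 - 9 M + 5 M^{2}}{M \left(5 + M\right)}$)
$\left(n{\left(6 \right)} + 3\right)^{2} = \left(\frac{5 + 6 \cdot 6 + 8 \cdot 6^{2}}{6 \left(5 + 6\right)} + 3\right)^{2} = \left(\frac{5 + 36 + 8 \cdot 36}{6 \cdot 11} + 3\right)^{2} = \left(\frac{1}{6} \cdot \frac{1}{11} \left(5 + 36 + 288\right) + 3\right)^{2} = \left(\frac{1}{6} \cdot \frac{1}{11} \cdot 329 + 3\right)^{2} = \left(\frac{329}{66} + 3\right)^{2} = \left(\frac{527}{66}\right)^{2} = \frac{277729}{4356}$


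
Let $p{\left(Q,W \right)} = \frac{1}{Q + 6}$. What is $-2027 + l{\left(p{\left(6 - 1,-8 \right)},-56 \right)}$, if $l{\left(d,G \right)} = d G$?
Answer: $- \frac{22353}{11} \approx -2032.1$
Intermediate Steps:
$p{\left(Q,W \right)} = \frac{1}{6 + Q}$
$l{\left(d,G \right)} = G d$
$-2027 + l{\left(p{\left(6 - 1,-8 \right)},-56 \right)} = -2027 - \frac{56}{6 + \left(6 - 1\right)} = -2027 - \frac{56}{6 + 5} = -2027 - \frac{56}{11} = - \frac{22353}{11}$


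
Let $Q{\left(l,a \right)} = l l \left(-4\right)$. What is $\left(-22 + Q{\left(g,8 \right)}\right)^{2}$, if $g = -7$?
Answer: $47524$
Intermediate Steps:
$Q{\left(l,a \right)} = - 4 l^{2}$ ($Q{\left(l,a \right)} = l \left(- 4 l\right) = - 4 l^{2}$)
$\left(-22 + Q{\left(g,8 \right)}\right)^{2} = \left(-22 - 4 \left(-7\right)^{2}\right)^{2} = \left(-22 - 196\right)^{2} = \left(-218\right)^{2} = 47524$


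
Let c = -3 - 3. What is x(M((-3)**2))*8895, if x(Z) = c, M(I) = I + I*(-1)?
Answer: -53370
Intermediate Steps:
c = -6
M(I) = 0 (M(I) = I - I = 0)
x(Z) = -6
x(M((-3)**2))*8895 = -6*8895 = -53370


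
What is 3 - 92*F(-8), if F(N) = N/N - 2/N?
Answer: -112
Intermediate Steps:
F(N) = 1 - 2/N
3 - 92*F(-8) = 3 - 92*(-2 - 8)/(-8) = 3 - (-23)*(-10)/2 = 3 - 92*5/4 = 3 - 115 = -112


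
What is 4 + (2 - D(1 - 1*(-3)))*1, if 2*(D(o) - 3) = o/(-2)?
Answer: 4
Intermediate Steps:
D(o) = 3 - o/4 (D(o) = 3 + (o/(-2))/2 = 3 + (o*(-½))/2 = 3 + (-o/2)/2 = 3 - o/4)
4 + (2 - D(1 - 1*(-3)))*1 = 4 + (2 - (3 - (1 - 1*(-3))/4))*1 = 4 + (2 - (3 - (1 + 3)/4))*1 = 4 + (2 - (3 - ¼*4))*1 = 4 + (2 - (3 - 1))*1 = 4 + (2 - 1*2)*1 = 4 + (2 - 2)*1 = 4 + 0*1 = 4 + 0 = 4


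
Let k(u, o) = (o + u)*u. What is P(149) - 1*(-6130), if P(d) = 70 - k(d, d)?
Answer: -38202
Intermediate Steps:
k(u, o) = u*(o + u)
P(d) = 70 - 2*d² (P(d) = 70 - d*(d + d) = 70 - d*2*d = 70 - 2*d²)
P(149) - 1*(-6130) = (70 - 2*149²) - 1*(-6130) = (70 - 2*22201) + 6130 = (70 - 44402) + 6130 = -44332 + 6130 = -38202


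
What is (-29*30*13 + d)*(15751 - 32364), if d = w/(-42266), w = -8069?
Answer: 7941352755683/42266 ≈ 1.8789e+8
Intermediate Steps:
d = 8069/42266 (d = -8069/(-42266) = -8069*(-1/42266) = 8069/42266 ≈ 0.19091)
(-29*30*13 + d)*(15751 - 32364) = (-29*30*13 + 8069/42266)*(15751 - 32364) = (-870*13 + 8069/42266)*(-16613) = (-11310 + 8069/42266)*(-16613) = -478020391/42266*(-16613) = 7941352755683/42266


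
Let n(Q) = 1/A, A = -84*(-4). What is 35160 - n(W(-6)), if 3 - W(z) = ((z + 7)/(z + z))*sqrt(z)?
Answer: 11813759/336 ≈ 35160.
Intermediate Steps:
A = 336
W(z) = 3 - (7 + z)/(2*sqrt(z)) (W(z) = 3 - (z + 7)/(z + z)*sqrt(z) = 3 - (7 + z)/((2*z))*sqrt(z) = 3 - (7 + z)*(1/(2*z))*sqrt(z) = 3 - (7 + z)/(2*z)*sqrt(z) = 3 - (7 + z)/(2*sqrt(z)))
n(Q) = 1/336
35160 - n(W(-6)) = 35160 - 1*1/336 = 35160 - 1/336 = 11813759/336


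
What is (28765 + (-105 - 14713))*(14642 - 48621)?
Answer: -473905113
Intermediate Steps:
(28765 + (-105 - 14713))*(14642 - 48621) = (28765 - 14818)*(-33979) = 13947*(-33979) = -473905113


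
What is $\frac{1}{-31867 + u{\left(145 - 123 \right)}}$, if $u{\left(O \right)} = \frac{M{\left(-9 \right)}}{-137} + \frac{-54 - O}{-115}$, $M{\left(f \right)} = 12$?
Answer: $- \frac{15755}{502055553} \approx -3.1381 \cdot 10^{-5}$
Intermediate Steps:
$u{\left(O \right)} = \frac{6018}{15755} + \frac{O}{115}$ ($u{\left(O \right)} = \frac{12}{-137} + \frac{-54 - O}{-115} = 12 \left(- \frac{1}{137}\right) + \left(-54 - O\right) \left(- \frac{1}{115}\right) = - \frac{12}{137} + \left(\frac{54}{115} + \frac{O}{115}\right) = \frac{6018}{15755} + \frac{O}{115}$)
$\frac{1}{-31867 + u{\left(145 - 123 \right)}} = \frac{1}{-31867 + \left(\frac{6018}{15755} + \frac{145 - 123}{115}\right)} = \frac{1}{-31867 + \left(\frac{6018}{15755} + \frac{1}{115} \cdot 22\right)} = \frac{1}{-31867 + \left(\frac{6018}{15755} + \frac{22}{115}\right)} = \frac{1}{-31867 + \frac{9032}{15755}} = \frac{1}{- \frac{502055553}{15755}} = - \frac{15755}{502055553}$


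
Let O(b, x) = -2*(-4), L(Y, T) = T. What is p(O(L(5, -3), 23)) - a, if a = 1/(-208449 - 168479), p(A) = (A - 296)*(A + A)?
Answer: -1736884223/376928 ≈ -4608.0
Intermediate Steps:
O(b, x) = 8
p(A) = 2*A*(-296 + A) (p(A) = (-296 + A)*(2*A) = 2*A*(-296 + A))
a = -1/376928 (a = 1/(-376928) = -1/376928 ≈ -2.6530e-6)
p(O(L(5, -3), 23)) - a = 2*8*(-296 + 8) - 1*(-1/376928) = 2*8*(-288) + 1/376928 = -4608 + 1/376928 = -1736884223/376928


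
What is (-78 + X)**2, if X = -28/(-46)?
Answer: 3168400/529 ≈ 5989.4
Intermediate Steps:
X = 14/23 (X = -28*(-1/46) = 14/23 ≈ 0.60870)
(-78 + X)**2 = (-78 + 14/23)**2 = (-1780/23)**2 = 3168400/529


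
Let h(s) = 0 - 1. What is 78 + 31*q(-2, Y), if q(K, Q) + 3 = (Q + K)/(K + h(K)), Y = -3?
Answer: 110/3 ≈ 36.667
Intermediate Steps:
h(s) = -1
q(K, Q) = -3 + (K + Q)/(-1 + K) (q(K, Q) = -3 + (Q + K)/(K - 1) = -3 + (K + Q)/(-1 + K))
78 + 31*q(-2, Y) = 78 + 31*((3 - 3 - 2*(-2))/(-1 - 2)) = 78 + 31*((3 - 3 + 4)/(-3)) = 78 + 31*(-⅓*4) = 78 + 31*(-4/3) = 78 - 124/3 = 110/3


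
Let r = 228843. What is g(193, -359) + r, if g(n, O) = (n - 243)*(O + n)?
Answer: 237143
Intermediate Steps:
g(n, O) = (-243 + n)*(O + n)
g(193, -359) + r = (193**2 - 243*(-359) - 243*193 - 359*193) + 228843 = (37249 + 87237 - 46899 - 69287) + 228843 = 8300 + 228843 = 237143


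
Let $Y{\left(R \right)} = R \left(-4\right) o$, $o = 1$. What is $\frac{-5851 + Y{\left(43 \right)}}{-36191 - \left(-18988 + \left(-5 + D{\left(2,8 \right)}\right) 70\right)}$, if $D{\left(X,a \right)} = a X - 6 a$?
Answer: $\frac{6023}{14613} \approx 0.41217$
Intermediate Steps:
$D{\left(X,a \right)} = - 6 a + X a$ ($D{\left(X,a \right)} = X a - 6 a = - 6 a + X a$)
$Y{\left(R \right)} = - 4 R$ ($Y{\left(R \right)} = R \left(-4\right) 1 = - 4 R 1 = - 4 R$)
$\frac{-5851 + Y{\left(43 \right)}}{-36191 - \left(-18988 + \left(-5 + D{\left(2,8 \right)}\right) 70\right)} = \frac{-5851 - 172}{-36191 + \left(18988 - \left(-5 + 8 \left(-6 + 2\right)\right) 70\right)} = \frac{-5851 - 172}{-36191 + \left(18988 - \left(-5 + 8 \left(-4\right)\right) 70\right)} = - \frac{6023}{-36191 + \left(18988 - \left(-5 - 32\right) 70\right)} = - \frac{6023}{-36191 + \left(18988 - \left(-37\right) 70\right)} = - \frac{6023}{-36191 + \left(18988 - -2590\right)} = - \frac{6023}{-36191 + \left(18988 + 2590\right)} = - \frac{6023}{-36191 + 21578} = - \frac{6023}{-14613} = \left(-6023\right) \left(- \frac{1}{14613}\right) = \frac{6023}{14613}$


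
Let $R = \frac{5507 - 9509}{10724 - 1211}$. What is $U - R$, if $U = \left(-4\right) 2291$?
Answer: $- \frac{29057710}{3171} \approx -9163.6$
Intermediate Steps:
$U = -9164$
$R = - \frac{1334}{3171}$ ($R = - \frac{4002}{9513} = \left(-4002\right) \frac{1}{9513} = - \frac{1334}{3171} \approx -0.42069$)
$U - R = -9164 - - \frac{1334}{3171} = -9164 + \frac{1334}{3171} = - \frac{29057710}{3171}$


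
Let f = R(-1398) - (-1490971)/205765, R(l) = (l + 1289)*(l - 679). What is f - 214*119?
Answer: 41345235126/205765 ≈ 2.0093e+5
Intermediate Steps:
R(l) = (-679 + l)*(1289 + l) (R(l) = (1289 + l)*(-679 + l) = (-679 + l)*(1289 + l))
f = 46585246616/205765 (f = (-875231 + (-1398)**2 + 610*(-1398)) - (-1490971)/205765 = (-875231 + 1954404 - 852780) - (-1490971)/205765 = 226393 - 1*(-1490971/205765) = 226393 + 1490971/205765 = 46585246616/205765 ≈ 2.2640e+5)
f - 214*119 = 46585246616/205765 - 214*119 = 46585246616/205765 - 25466 = 41345235126/205765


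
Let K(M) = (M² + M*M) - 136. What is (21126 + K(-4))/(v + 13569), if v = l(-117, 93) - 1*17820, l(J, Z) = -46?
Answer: -21022/4297 ≈ -4.8923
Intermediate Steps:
K(M) = -136 + 2*M² (K(M) = (M² + M²) - 136 = 2*M² - 136 = -136 + 2*M²)
v = -17866 (v = -46 - 1*17820 = -46 - 17820 = -17866)
(21126 + K(-4))/(v + 13569) = (21126 + (-136 + 2*(-4)²))/(-17866 + 13569) = (21126 + (-136 + 2*16))/(-4297) = (21126 + (-136 + 32))*(-1/4297) = (21126 - 104)*(-1/4297) = 21022*(-1/4297) = -21022/4297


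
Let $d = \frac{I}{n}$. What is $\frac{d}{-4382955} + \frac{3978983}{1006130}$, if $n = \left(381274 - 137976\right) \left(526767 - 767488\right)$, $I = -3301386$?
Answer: $\frac{3095121294916694813143}{782635761063734471790} \approx 3.9547$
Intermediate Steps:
$n = -58566937858$ ($n = 243298 \left(-240721\right) = -58566937858$)
$d = \frac{150063}{2662133539}$ ($d = - \frac{3301386}{-58566937858} = \left(-3301386\right) \left(- \frac{1}{58566937858}\right) = \frac{150063}{2662133539} \approx 5.6369 \cdot 10^{-5}$)
$\frac{d}{-4382955} + \frac{3978983}{1006130} = \frac{150063}{2662133539 \left(-4382955\right)} + \frac{3978983}{1006130} = \frac{150063}{2662133539} \left(- \frac{1}{4382955}\right) + 3978983 \cdot \frac{1}{1006130} = - \frac{50021}{3889337168475915} + \frac{3978983}{1006130} = \frac{3095121294916694813143}{782635761063734471790}$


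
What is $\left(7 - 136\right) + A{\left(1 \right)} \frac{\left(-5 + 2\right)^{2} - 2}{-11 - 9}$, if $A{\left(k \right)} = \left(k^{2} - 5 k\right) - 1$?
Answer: $- \frac{509}{4} \approx -127.25$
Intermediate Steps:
$A{\left(k \right)} = -1 + k^{2} - 5 k$
$\left(7 - 136\right) + A{\left(1 \right)} \frac{\left(-5 + 2\right)^{2} - 2}{-11 - 9} = \left(7 - 136\right) + \left(-1 + 1^{2} - 5\right) \frac{\left(-5 + 2\right)^{2} - 2}{-11 - 9} = -129 + \left(-1 + 1 - 5\right) \frac{\left(-3\right)^{2} - 2}{-20} = -129 - 5 \left(9 - 2\right) \left(- \frac{1}{20}\right) = -129 - 5 \cdot 7 \left(- \frac{1}{20}\right) = -129 - - \frac{7}{4} = -129 + \frac{7}{4} = - \frac{509}{4}$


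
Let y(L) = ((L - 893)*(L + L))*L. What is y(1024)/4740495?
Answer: 274726912/4740495 ≈ 57.953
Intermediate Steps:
y(L) = 2*L²*(-893 + L) (y(L) = ((-893 + L)*(2*L))*L = (2*L*(-893 + L))*L = 2*L²*(-893 + L))
y(1024)/4740495 = (2*1024²*(-893 + 1024))/4740495 = (2*1048576*131)*(1/4740495) = 274726912*(1/4740495) = 274726912/4740495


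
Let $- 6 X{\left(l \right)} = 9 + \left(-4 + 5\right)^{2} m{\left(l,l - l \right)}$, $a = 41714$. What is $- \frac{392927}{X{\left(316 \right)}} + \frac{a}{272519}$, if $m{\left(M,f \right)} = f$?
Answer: $\frac{214160271368}{817557} \approx 2.6195 \cdot 10^{5}$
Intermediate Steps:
$X{\left(l \right)} = - \frac{3}{2}$ ($X{\left(l \right)} = - \frac{9 + \left(-4 + 5\right)^{2} \left(l - l\right)}{6} = - \frac{9 + 1^{2} \cdot 0}{6} = - \frac{9 + 1 \cdot 0}{6} = - \frac{9 + 0}{6} = \left(- \frac{1}{6}\right) 9 = - \frac{3}{2}$)
$- \frac{392927}{X{\left(316 \right)}} + \frac{a}{272519} = - \frac{392927}{- \frac{3}{2}} + \frac{41714}{272519} = \left(-392927\right) \left(- \frac{2}{3}\right) + 41714 \cdot \frac{1}{272519} = \frac{785854}{3} + \frac{41714}{272519} = \frac{214160271368}{817557}$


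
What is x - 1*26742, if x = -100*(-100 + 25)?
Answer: -19242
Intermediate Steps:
x = 7500 (x = -100*(-75) = 7500)
x - 1*26742 = 7500 - 1*26742 = 7500 - 26742 = -19242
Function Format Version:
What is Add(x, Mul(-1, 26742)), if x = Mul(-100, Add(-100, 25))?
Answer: -19242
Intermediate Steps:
x = 7500 (x = Mul(-100, -75) = 7500)
Add(x, Mul(-1, 26742)) = Add(7500, Mul(-1, 26742)) = Add(7500, -26742) = -19242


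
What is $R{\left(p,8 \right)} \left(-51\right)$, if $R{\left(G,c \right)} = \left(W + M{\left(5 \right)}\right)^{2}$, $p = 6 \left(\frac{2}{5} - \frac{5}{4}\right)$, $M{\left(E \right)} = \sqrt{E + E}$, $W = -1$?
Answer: $-561 + 102 \sqrt{10} \approx -238.45$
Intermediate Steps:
$M{\left(E \right)} = \sqrt{2} \sqrt{E}$ ($M{\left(E \right)} = \sqrt{2 E} = \sqrt{2} \sqrt{E}$)
$p = - \frac{51}{10}$ ($p = 6 \left(2 \cdot \frac{1}{5} - \frac{5}{4}\right) = 6 \left(\frac{2}{5} - \frac{5}{4}\right) = 6 \left(- \frac{17}{20}\right) = - \frac{51}{10} \approx -5.1$)
$R{\left(G,c \right)} = \left(-1 + \sqrt{10}\right)^{2}$ ($R{\left(G,c \right)} = \left(-1 + \sqrt{2} \sqrt{5}\right)^{2} = \left(-1 + \sqrt{10}\right)^{2}$)
$R{\left(p,8 \right)} \left(-51\right) = \left(1 - \sqrt{10}\right)^{2} \left(-51\right) = - 51 \left(1 - \sqrt{10}\right)^{2}$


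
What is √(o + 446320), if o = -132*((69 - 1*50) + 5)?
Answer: 4*√27697 ≈ 665.70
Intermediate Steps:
o = -3168 (o = -132*((69 - 50) + 5) = -132*(19 + 5) = -132*24 = -3168)
√(o + 446320) = √(-3168 + 446320) = √443152 = 4*√27697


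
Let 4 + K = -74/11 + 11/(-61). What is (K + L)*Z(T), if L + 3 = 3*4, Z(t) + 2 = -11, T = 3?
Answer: 16640/671 ≈ 24.799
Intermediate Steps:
Z(t) = -13 (Z(t) = -2 - 11 = -13)
K = -7319/671 (K = -4 + (-74/11 + 11/(-61)) = -4 + (-74*1/11 + 11*(-1/61)) = -4 + (-74/11 - 11/61) = -4 - 4635/671 = -7319/671 ≈ -10.908)
L = 9 (L = -3 + 3*4 = -3 + 12 = 9)
(K + L)*Z(T) = (-7319/671 + 9)*(-13) = -1280/671*(-13) = 16640/671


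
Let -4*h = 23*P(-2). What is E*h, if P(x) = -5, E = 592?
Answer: 17020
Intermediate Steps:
h = 115/4 (h = -23*(-5)/4 = -¼*(-115) = 115/4 ≈ 28.750)
E*h = 592*(115/4) = 17020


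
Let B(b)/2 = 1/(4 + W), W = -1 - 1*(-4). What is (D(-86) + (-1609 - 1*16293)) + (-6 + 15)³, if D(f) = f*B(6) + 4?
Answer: -120355/7 ≈ -17194.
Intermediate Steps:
W = 3 (W = -1 + 4 = 3)
B(b) = 2/7 (B(b) = 2/(4 + 3) = 2/7)
D(f) = 4 + 2*f/7 (D(f) = f*(2/7) + 4 = 2*f/7 + 4 = 4 + 2*f/7)
(D(-86) + (-1609 - 1*16293)) + (-6 + 15)³ = ((4 + (2/7)*(-86)) + (-1609 - 1*16293)) + (-6 + 15)³ = ((4 - 172/7) + (-1609 - 16293)) + 9³ = (-144/7 - 17902) + 729 = -125458/7 + 729 = -120355/7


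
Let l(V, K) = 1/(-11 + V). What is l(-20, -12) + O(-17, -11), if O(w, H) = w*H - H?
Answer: 6137/31 ≈ 197.97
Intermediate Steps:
O(w, H) = -H + H*w (O(w, H) = H*w - H = -H + H*w)
l(-20, -12) + O(-17, -11) = 1/(-11 - 20) - 11*(-1 - 17) = 1/(-31) - 11*(-18) = -1/31 + 198 = 6137/31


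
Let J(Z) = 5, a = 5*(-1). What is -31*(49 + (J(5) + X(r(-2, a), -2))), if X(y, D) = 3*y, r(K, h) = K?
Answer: -1488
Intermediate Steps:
a = -5
-31*(49 + (J(5) + X(r(-2, a), -2))) = -31*(49 + (5 + 3*(-2))) = -31*(49 + (5 - 6)) = -31*(49 - 1) = -31*48 = -1488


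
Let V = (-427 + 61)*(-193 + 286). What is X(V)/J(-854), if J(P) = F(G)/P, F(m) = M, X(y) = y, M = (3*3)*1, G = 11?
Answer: 3229828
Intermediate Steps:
V = -34038 (V = -366*93 = -34038)
M = 9 (M = 9*1 = 9)
F(m) = 9
J(P) = 9/P
X(V)/J(-854) = -34038/(9/(-854)) = -34038/(9*(-1/854)) = -34038/(-9/854) = -34038*(-854/9) = 3229828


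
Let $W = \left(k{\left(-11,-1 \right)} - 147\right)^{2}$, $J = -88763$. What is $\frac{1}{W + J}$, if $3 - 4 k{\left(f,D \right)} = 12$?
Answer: $- \frac{16}{1063799} \approx -1.504 \cdot 10^{-5}$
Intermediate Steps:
$k{\left(f,D \right)} = - \frac{9}{4}$ ($k{\left(f,D \right)} = \frac{3}{4} - 3 = - \frac{9}{4}$)
$W = \frac{356409}{16}$ ($W = \left(- \frac{9}{4} - 147\right)^{2} = \left(- \frac{597}{4}\right)^{2} = \frac{356409}{16} \approx 22276.0$)
$\frac{1}{W + J} = \frac{1}{\frac{356409}{16} - 88763} = \frac{1}{- \frac{1063799}{16}} = - \frac{16}{1063799}$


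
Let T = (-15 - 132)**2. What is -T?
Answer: -21609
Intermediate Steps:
T = 21609 (T = (-147)**2 = 21609)
-T = -1*21609 = -21609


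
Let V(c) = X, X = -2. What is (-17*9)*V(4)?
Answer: 306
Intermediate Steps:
V(c) = -2
(-17*9)*V(4) = -17*9*(-2) = -153*(-2) = 306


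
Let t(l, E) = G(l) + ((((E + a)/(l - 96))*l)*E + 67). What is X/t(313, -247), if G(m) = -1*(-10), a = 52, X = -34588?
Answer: -3752798/7546177 ≈ -0.49731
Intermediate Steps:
G(m) = 10
t(l, E) = 77 + E*l*(52 + E)/(-96 + l) (t(l, E) = 10 + ((((E + 52)/(l - 96))*l)*E + 67) = 10 + ((((52 + E)/(-96 + l))*l)*E + 67) = 10 + ((l*(52 + E)/(-96 + l))*E + 67) = 10 + (E*l*(52 + E)/(-96 + l) + 67) = 10 + (67 + E*l*(52 + E)/(-96 + l)) = 77 + E*l*(52 + E)/(-96 + l))
X/t(313, -247) = -34588*(-96 + 313)/(-7392 + 77*313 + 313*(-247)² + 52*(-247)*313) = -34588*217/(-7392 + 24101 + 313*61009 - 4020172) = -34588*217/(-7392 + 24101 + 19095817 - 4020172) = -34588/((1/217)*15092354) = -34588/15092354/217 = -34588*217/15092354 = -3752798/7546177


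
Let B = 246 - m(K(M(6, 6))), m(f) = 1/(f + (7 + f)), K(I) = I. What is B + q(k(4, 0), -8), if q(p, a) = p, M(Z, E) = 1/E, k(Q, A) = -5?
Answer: 5299/22 ≈ 240.86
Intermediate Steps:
m(f) = 1/(7 + 2*f)
B = 5409/22 (B = 246 - 1/(7 + 2/6) = 246 - 1/(7 + 2*(⅙)) = 246 - 1/(7 + ⅓) = 246 - 1/22/3 = 246 - 1*3/22 = 246 - 3/22 = 5409/22 ≈ 245.86)
B + q(k(4, 0), -8) = 5409/22 - 5 = 5299/22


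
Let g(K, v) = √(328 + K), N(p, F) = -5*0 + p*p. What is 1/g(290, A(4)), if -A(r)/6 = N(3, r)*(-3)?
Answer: √618/618 ≈ 0.040226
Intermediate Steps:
N(p, F) = p² (N(p, F) = 0 + p² = p²)
A(r) = 162 (A(r) = -6*3²*(-3) = -54*(-3) = -6*(-27) = 162)
1/g(290, A(4)) = 1/(√(328 + 290)) = 1/(√618) = √618/618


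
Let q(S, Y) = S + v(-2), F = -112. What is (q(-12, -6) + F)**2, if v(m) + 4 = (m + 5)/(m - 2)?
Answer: 265225/16 ≈ 16577.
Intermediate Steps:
v(m) = -4 + (5 + m)/(-2 + m) (v(m) = -4 + (m + 5)/(m - 2) = -4 + (5 + m)/(-2 + m))
q(S, Y) = -19/4 + S (q(S, Y) = S + (13 - 3*(-2))/(-2 - 2) = S + (13 + 6)/(-4) = S - 1/4*19 = S - 19/4 = -19/4 + S)
(q(-12, -6) + F)**2 = ((-19/4 - 12) - 112)**2 = (-67/4 - 112)**2 = (-515/4)**2 = 265225/16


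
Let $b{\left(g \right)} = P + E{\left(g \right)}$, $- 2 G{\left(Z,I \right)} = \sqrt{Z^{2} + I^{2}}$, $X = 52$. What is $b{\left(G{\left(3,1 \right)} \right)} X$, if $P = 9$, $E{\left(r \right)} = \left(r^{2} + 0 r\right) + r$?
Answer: $598 - 26 \sqrt{10} \approx 515.78$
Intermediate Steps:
$E{\left(r \right)} = r + r^{2}$ ($E{\left(r \right)} = \left(r^{2} + 0\right) + r = r^{2} + r = r + r^{2}$)
$G{\left(Z,I \right)} = - \frac{\sqrt{I^{2} + Z^{2}}}{2}$ ($G{\left(Z,I \right)} = - \frac{\sqrt{Z^{2} + I^{2}}}{2} = - \frac{\sqrt{I^{2} + Z^{2}}}{2}$)
$b{\left(g \right)} = 9 + g \left(1 + g\right)$
$b{\left(G{\left(3,1 \right)} \right)} X = \left(9 + - \frac{\sqrt{1^{2} + 3^{2}}}{2} \left(1 - \frac{\sqrt{1^{2} + 3^{2}}}{2}\right)\right) 52 = \left(9 + - \frac{\sqrt{1 + 9}}{2} \left(1 - \frac{\sqrt{1 + 9}}{2}\right)\right) 52 = \left(9 + - \frac{\sqrt{10}}{2} \left(1 - \frac{\sqrt{10}}{2}\right)\right) 52 = \left(9 - \frac{\sqrt{10} \left(1 - \frac{\sqrt{10}}{2}\right)}{2}\right) 52 = 468 - 26 \sqrt{10} \left(1 - \frac{\sqrt{10}}{2}\right)$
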